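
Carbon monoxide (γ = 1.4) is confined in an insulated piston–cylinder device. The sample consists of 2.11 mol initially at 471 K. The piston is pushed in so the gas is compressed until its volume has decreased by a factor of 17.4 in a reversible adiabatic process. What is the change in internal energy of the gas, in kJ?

ΔU ≈ 44.1 kJ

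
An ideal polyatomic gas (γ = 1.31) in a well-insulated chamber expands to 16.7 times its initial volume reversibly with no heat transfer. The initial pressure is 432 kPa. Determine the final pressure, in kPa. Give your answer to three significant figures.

P₂ ≈ 10.8 kPa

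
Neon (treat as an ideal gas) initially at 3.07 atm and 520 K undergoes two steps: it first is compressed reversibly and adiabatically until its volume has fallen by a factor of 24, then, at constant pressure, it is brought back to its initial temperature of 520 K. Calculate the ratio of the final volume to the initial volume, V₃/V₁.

For a monatomic ideal gas γ = 5/3.
Adiabatic step: V₂/V₁ = 0.04167; T₂ = T₁·24^(2/3) = 4327 K.
Isobaric step: V₃/V₂ = T₃/T₂ = 520/4327.
V₃/V₁ = (V₂/V₁)(V₃/V₂) = 0.04167 × (520/4327) = 0.005008.

V₃/V₁ ≈ 0.00501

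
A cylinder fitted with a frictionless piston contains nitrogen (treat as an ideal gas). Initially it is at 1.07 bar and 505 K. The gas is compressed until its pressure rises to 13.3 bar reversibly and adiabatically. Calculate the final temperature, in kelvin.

T₂ ≈ 1040 K

Along an adiabat T P^((1−γ)/γ) is constant, so T₂ = T₁ (P₂/P₁)^((γ−1)/γ).
For a diatomic ideal gas γ = 7/5, so (γ−1)/γ = 2/7.
T₂ = 505 × (13.3/1.07)^(2/7) = 1038 K.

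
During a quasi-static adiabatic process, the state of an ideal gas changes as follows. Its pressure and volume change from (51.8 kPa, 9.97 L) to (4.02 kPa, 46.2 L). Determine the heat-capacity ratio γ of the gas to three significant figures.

γ ≈ 1.67

PV^γ = const ⇒ γ = ln(P₂/P₁) / ln(V₁/V₂).
γ = ln(4.02/51.8) / ln(9.97/46.2) = 1.667.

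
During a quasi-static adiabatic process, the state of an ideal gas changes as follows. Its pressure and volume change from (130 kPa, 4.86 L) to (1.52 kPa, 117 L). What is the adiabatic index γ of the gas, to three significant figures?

PV^γ = const ⇒ γ = ln(P₂/P₁) / ln(V₁/V₂).
γ = ln(1.52/130) / ln(4.86/117) = 1.399.

γ ≈ 1.40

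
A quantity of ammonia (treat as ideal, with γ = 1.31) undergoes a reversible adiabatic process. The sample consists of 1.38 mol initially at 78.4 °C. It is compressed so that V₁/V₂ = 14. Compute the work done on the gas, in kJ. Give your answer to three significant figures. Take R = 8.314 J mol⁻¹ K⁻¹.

W ≈ 16.5 kJ

Adiabatic: T₁V₁^(γ−1) = T₂V₂^(γ−1) ⇒ T₂ = T₁ (V₁/V₂)^(γ−1).
T₁ = 78.4 °C = 351.5 K.
T₂ = 351.5 × 14^(0.31) = 796.7 K.
Q = 0, so ΔU = W_on_gas = nCᵥΔT with Cᵥ = R/(γ−1) = 26.82 J/(mol·K).
ΔU = 1.38 × 26.82 × (796.7 − 351.5) = 16470 J.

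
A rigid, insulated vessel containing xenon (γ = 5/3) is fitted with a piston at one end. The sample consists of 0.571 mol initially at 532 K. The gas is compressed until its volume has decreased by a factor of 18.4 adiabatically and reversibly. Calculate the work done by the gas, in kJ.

For a reversible adiabat TV^(γ−1) is constant, so T₂ = T₁ (V₁/V₂)^(γ−1).
T₂ = 532 × 18.4^(2/3) = 3708 K.
Q = 0, so ΔU = W_on_gas = nCᵥΔT with Cᵥ = R/(γ−1) = 12.47 J/(mol·K).
ΔU = 0.571 × 12.47 × (3708 − 532) = 22620 J.
Work done by the gas = −ΔU = -22620 J.

W ≈ -22.6 kJ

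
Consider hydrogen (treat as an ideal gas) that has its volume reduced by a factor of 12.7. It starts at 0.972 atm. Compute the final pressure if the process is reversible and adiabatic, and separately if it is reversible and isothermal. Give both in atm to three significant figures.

For a diatomic ideal gas γ = 7/5.
Isothermal: P₂ = P₁(V₁/V₂) = 0.972×12.7 = 12.34 atm.
Adiabatic: P₂ = P₁(V₁/V₂)^γ = 0.972×12.7^(7/5) = 34.12 atm.

adiabatic: 34.1 atm; isothermal: 12.3 atm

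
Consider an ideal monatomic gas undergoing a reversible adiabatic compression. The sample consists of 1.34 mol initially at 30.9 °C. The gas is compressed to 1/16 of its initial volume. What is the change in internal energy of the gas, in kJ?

ΔU ≈ 27.2 kJ

For a reversible adiabat TV^(γ−1) is constant, so T₂ = T₁ (V₁/V₂)^(γ−1).
γ = 5/3 for a monatomic ideal gas, so γ−1 = 2/3.
T₁ = 30.9 °C = 304 K.
T₂ = 304 × 16^(2/3) = 1931 K.
Q = 0, so ΔU = W_on_gas = nCᵥΔT with Cᵥ = R/(γ−1) = 12.47 J/(mol·K).
ΔU = 1.34 × 12.47 × (1931 − 304) = 27180 J.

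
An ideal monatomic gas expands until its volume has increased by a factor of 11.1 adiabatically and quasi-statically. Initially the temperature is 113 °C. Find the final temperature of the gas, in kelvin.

T₂ ≈ 77.6 K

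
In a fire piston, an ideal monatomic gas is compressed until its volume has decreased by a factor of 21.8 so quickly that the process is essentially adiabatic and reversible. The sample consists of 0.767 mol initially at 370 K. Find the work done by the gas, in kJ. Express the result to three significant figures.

Adiabatic: T₁V₁^(γ−1) = T₂V₂^(γ−1) ⇒ T₂ = T₁ (V₁/V₂)^(γ−1).
γ = 5/3 for a monatomic ideal gas, so γ−1 = 2/3.
T₂ = 370 × 21.8^(2/3) = 2887 K.
Q = 0, so ΔU = W_on_gas = nCᵥΔT with Cᵥ = R/(γ−1) = 12.47 J/(mol·K).
ΔU = 0.767 × 12.47 × (2887 − 370) = 24080 J.
Work done by the gas = −ΔU = -24080 J.

W ≈ -24.1 kJ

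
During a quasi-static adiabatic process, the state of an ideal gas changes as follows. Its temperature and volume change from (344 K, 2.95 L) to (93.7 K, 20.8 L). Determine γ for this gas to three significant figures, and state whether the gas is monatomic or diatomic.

γ ≈ 1.67; monatomic

TV^(γ−1) = const ⇒ γ − 1 = ln(T₂/T₁) / ln(V₁/V₂).
γ = 1 + ln(93.7/344) / ln(2.95/20.8) = 1.666.
γ ≈ 1.67 is close to 5/3, so the gas is monatomic.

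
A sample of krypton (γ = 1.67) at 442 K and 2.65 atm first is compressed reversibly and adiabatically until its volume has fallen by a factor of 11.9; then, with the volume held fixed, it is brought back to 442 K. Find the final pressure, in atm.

P₃ ≈ 31.5 atm

Adiabatic step (PV^γ = const): P₂ = 2.65×11.9^(1.67) = 165.7 atm; T₂ = 442×11.9^(0.67) = 2323 K.
Isochoric: P₃ = P₂(T₃/T₂) = 165.7 × (442/2323) = 31.54 atm.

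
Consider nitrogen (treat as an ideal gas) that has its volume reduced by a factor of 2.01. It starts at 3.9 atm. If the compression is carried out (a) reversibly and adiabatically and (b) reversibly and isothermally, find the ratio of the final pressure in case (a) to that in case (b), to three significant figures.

For a diatomic ideal gas γ = 7/5.
Isothermal: P_b = P₁(V₁/V₂) = 3.9×2.01.
Adiabatic: P_a = P₁(V₁/V₂)^γ = 3.9×2.01^(7/5).
P_a/P_b = (V₁/V₂)^(γ−1) = 2.01^(2/5) = 1.322.

P_adiabatic / P_isothermal ≈ 1.32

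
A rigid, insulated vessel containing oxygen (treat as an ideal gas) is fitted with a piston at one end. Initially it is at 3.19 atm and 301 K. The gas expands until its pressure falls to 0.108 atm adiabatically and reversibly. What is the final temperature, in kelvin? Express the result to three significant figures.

T₂ ≈ 114 K

Adiabatic: T₂/T₁ = (P₂/P₁)^((γ−1)/γ).
For a diatomic ideal gas γ = 7/5, so (γ−1)/γ = 2/7.
T₂ = 301 × (0.108/3.19)^(2/7) = 114.4 K.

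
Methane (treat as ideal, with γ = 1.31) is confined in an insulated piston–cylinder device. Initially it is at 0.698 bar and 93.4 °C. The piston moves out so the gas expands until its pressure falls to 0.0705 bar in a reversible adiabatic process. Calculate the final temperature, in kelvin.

T₂ ≈ 213 K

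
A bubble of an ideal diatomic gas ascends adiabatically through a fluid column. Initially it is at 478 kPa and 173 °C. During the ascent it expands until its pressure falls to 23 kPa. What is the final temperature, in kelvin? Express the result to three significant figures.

T₂ ≈ 187 K

Along an adiabat T P^((1−γ)/γ) is constant, so T₂ = T₁ (P₂/P₁)^((γ−1)/γ).
For a diatomic ideal gas γ = 7/5, so (γ−1)/γ = 2/7.
T₁ = 173 °C = 446.1 K.
T₂ = 446.1 × (23/478)^(2/7) = 187.5 K.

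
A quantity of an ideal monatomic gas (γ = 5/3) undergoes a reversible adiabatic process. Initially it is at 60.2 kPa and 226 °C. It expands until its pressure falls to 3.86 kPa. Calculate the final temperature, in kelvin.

Adiabatic: T₂/T₁ = (P₂/P₁)^((γ−1)/γ).
T₁ = 226 °C = 499.1 K.
T₂ = 499.1 × (3.86/60.2)^(2/5) = 166.4 K.

T₂ ≈ 166 K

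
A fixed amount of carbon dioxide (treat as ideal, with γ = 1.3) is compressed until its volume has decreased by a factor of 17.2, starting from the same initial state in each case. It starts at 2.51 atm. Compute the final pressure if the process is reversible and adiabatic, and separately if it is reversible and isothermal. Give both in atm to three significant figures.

Isothermal: P₂ = P₁(V₁/V₂) = 2.51×17.2 = 43.17 atm.
Adiabatic: P₂ = P₁(V₁/V₂)^γ = 2.51×17.2^(1.3) = 101.4 atm.

adiabatic: 101 atm; isothermal: 43.2 atm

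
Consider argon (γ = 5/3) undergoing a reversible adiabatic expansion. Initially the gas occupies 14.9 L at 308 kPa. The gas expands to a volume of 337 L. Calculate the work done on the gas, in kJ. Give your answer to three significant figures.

W ≈ -6.02 kJ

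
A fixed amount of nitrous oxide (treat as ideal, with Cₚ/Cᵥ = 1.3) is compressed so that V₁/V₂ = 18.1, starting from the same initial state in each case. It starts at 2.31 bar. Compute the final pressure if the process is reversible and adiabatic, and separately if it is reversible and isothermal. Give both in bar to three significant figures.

Isothermal: P₂ = P₁(V₁/V₂) = 2.31×18.1 = 41.81 bar.
Adiabatic: P₂ = P₁(V₁/V₂)^γ = 2.31×18.1^(1.3) = 99.68 bar.

adiabatic: 99.7 bar; isothermal: 41.8 bar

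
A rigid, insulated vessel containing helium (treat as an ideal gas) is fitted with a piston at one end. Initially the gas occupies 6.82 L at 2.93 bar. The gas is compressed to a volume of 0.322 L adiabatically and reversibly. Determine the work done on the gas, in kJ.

W ≈ 19.9 kJ

γ = 5/3 for a monatomic ideal gas.
P₂ = P₁(V₁/V₂)^γ = 2.93×(6.82/0.322)^(5/3) = 475.1 bar.
For a reversible adiabat, W_by_gas = (P₁V₁ − P₂V₂)/(γ−1).
W_by = (293000×0.00682 − 4.751×10^7×0.000322) / (2/3) = -19950 J.
W_on_gas = −W_by = 19950 J.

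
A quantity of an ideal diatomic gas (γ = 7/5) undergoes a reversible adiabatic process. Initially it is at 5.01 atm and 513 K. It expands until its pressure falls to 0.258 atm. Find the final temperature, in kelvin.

Adiabatic: T₂/T₁ = (P₂/P₁)^((γ−1)/γ).
T₂ = 513 × (0.258/5.01)^(2/7) = 219.8 K.

T₂ ≈ 220 K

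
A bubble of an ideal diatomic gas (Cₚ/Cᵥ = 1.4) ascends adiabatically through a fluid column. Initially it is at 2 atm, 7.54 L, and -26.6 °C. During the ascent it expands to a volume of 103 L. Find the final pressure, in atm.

Adiabatic: P₁V₁^γ = P₂V₂^γ ⇒ P₂ = P₁ (V₁/V₂)^γ.
P₂ = 2 × (7.54/103)^(1.4) = 0.05145 atm.

P₂ ≈ 0.0514 atm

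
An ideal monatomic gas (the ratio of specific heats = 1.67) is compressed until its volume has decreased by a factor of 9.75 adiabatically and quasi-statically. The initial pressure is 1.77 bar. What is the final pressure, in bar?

Adiabatic: P₁V₁^γ = P₂V₂^γ ⇒ P₂ = P₁ (V₁/V₂)^γ.
P₂ = 1.77 × 9.75^(1.67) = 79.36 bar.

P₂ ≈ 79.4 bar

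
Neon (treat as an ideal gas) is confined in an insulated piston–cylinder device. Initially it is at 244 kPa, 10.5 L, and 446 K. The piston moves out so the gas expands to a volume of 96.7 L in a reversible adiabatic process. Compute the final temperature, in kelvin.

For a reversible adiabat TV^(γ−1) is constant, so T₂ = T₁ (V₁/V₂)^(γ−1).
γ = 5/3 for a monatomic ideal gas.
T₂ = 446 × (10.5/96.7)^(2/3) = 101.5 K.

T₂ ≈ 102 K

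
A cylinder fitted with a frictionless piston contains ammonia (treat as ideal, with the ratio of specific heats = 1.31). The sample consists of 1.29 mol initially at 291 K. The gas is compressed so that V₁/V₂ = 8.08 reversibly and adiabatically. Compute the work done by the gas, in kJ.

Adiabatic: T₁V₁^(γ−1) = T₂V₂^(γ−1) ⇒ T₂ = T₁ (V₁/V₂)^(γ−1).
T₂ = 291 × 8.08^(0.31) = 556.1 K.
Q = 0, so ΔU = W_on_gas = nCᵥΔT with Cᵥ = R/(γ−1) = 26.82 J/(mol·K).
ΔU = 1.29 × 26.82 × (556.1 − 291) = 9173 J.
Work done by the gas = −ΔU = -9173 J.

W ≈ -9.17 kJ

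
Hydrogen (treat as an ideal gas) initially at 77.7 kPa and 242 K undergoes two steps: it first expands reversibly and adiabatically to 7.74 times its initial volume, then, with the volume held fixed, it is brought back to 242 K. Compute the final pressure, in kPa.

P₃ ≈ 10.0 kPa

For a diatomic ideal gas γ = 7/5.
Adiabatic step (PV^γ = const): P₂ = 77.7×(1/7.74)^(7/5) = 4.428 kPa; T₂ = 242×(1/7.74)^(2/5) = 106.7 K.
Isochoric: P₃ = P₂(T₃/T₂) = 4.428 × (242/106.7) = 10.04 kPa.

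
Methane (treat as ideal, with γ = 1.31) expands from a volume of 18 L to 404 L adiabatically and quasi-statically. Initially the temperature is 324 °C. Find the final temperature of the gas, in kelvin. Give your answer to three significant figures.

For a reversible adiabat TV^(γ−1) is constant, so T₂ = T₁ (V₁/V₂)^(γ−1).
T₁ = 324 °C = 597.1 K.
T₂ = 597.1 × (18/404)^(0.31) = 227.6 K.

T₂ ≈ 228 K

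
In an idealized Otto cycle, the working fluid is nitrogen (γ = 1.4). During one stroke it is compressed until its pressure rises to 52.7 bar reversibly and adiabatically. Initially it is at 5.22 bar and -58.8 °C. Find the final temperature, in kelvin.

T₂ ≈ 415 K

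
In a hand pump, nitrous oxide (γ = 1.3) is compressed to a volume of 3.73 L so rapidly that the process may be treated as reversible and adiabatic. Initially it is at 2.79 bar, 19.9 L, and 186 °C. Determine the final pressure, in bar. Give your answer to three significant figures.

Adiabatic: P₁V₁^γ = P₂V₂^γ ⇒ P₂ = P₁ (V₁/V₂)^γ.
P₂ = 2.79 × (19.9/3.73)^(1.3) = 24.6 bar.

P₂ ≈ 24.6 bar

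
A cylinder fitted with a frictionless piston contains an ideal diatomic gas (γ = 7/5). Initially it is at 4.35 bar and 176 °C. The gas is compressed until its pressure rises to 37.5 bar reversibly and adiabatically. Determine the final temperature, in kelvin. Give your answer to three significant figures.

T₂ ≈ 831 K

Adiabatic: T₂/T₁ = (P₂/P₁)^((γ−1)/γ).
T₁ = 176 °C = 449.1 K.
T₂ = 449.1 × (37.5/4.35)^(2/7) = 831.2 K.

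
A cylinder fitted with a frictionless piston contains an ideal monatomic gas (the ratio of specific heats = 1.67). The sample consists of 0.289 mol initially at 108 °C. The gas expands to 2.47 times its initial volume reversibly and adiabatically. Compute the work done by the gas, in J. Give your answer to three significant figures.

W ≈ 621 J

For a reversible adiabat TV^(γ−1) is constant, so T₂ = T₁ (V₁/V₂)^(γ−1).
T₁ = 108 °C = 381.1 K.
T₂ = 381.1 × (1/2.47)^(0.67) = 208 K.
Q = 0, so ΔU = W_on_gas = nCᵥΔT with Cᵥ = R/(γ−1) = 12.41 J/(mol·K).
ΔU = 0.289 × 12.41 × (208 − 381.1) = -621.1 J.
Work done by the gas = −ΔU = 621.1 J.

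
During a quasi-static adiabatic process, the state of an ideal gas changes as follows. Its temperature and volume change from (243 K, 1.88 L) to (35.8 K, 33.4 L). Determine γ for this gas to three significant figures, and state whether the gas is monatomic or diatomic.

γ ≈ 1.67; monatomic

TV^(γ−1) = const ⇒ γ − 1 = ln(T₂/T₁) / ln(V₁/V₂).
γ = 1 + ln(35.8/243) / ln(1.88/33.4) = 1.666.
γ ≈ 1.67 is close to 5/3, so the gas is monatomic.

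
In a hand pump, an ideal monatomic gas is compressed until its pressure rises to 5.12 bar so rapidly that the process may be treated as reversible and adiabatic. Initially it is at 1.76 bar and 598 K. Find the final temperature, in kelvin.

Adiabatic: T₂/T₁ = (P₂/P₁)^((γ−1)/γ).
For a monatomic ideal gas γ = 5/3, so (γ−1)/γ = 2/5.
T₂ = 598 × (5.12/1.76)^(2/5) = 916.7 K.

T₂ ≈ 917 K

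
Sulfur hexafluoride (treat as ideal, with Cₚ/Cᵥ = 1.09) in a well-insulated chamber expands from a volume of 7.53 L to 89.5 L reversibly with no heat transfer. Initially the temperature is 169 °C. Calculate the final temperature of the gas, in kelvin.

For a reversible adiabat TV^(γ−1) is constant, so T₂ = T₁ (V₁/V₂)^(γ−1).
T₁ = 169 °C = 442.1 K.
T₂ = 442.1 × (7.53/89.5)^(0.09) = 353.8 K.

T₂ ≈ 354 K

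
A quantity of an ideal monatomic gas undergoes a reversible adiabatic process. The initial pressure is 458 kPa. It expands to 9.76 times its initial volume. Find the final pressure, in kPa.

Since PV^γ is constant along a reversible adiabat, P₂ = P₁ (V₁/V₂)^γ.
For a monatomic ideal gas γ = 5/3.
P₂ = 458 × (1/9.76)^(5/3) = 10.28 kPa.

P₂ ≈ 10.3 kPa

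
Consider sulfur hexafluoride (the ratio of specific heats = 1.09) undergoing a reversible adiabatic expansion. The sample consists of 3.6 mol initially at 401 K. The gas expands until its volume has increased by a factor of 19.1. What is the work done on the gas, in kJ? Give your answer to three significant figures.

Adiabatic: T₁V₁^(γ−1) = T₂V₂^(γ−1) ⇒ T₂ = T₁ (V₁/V₂)^(γ−1).
T₂ = 401 × (1/19.1)^(0.09) = 307.5 K.
Q = 0, so ΔU = W_on_gas = nCᵥΔT with Cᵥ = R/(γ−1) = 92.38 J/(mol·K).
ΔU = 3.6 × 92.38 × (307.5 − 401) = -31090 J.

W ≈ -31.1 kJ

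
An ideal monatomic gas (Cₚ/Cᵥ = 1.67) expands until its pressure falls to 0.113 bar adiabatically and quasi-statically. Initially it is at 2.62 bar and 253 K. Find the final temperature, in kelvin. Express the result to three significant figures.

Along an adiabat T P^((1−γ)/γ) is constant, so T₂ = T₁ (P₂/P₁)^((γ−1)/γ).
T₂ = 253 × (0.113/2.62)^(0.401) = 71.68 K.

T₂ ≈ 71.7 K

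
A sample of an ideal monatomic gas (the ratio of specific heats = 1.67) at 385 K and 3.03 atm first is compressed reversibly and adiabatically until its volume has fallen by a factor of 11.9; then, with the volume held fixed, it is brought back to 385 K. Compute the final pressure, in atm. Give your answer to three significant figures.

Adiabatic step (PV^γ = const): P₂ = 3.03×11.9^(1.67) = 189.5 atm; T₂ = 385×11.9^(0.67) = 2023 K.
Isochoric: P₃ = P₂(T₃/T₂) = 189.5 × (385/2023) = 36.06 atm.

P₃ ≈ 36.1 atm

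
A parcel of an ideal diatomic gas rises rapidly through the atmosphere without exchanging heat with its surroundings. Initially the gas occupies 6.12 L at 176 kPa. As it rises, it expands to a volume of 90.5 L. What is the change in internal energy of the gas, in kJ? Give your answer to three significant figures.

γ = 7/5 for a diatomic ideal gas.
P₂ = P₁(V₁/V₂)^γ = 176×(6.12/90.5)^(7/5) = 4.052 kPa.
For a reversible adiabat, W_by_gas = (P₁V₁ − P₂V₂)/(γ−1).
W_by = (176000×0.00612 − 4052×0.0905) / (2/5) = 1776 J.
Q = 0 ⇒ ΔU = −W_by = -1776 J.

ΔU ≈ -1.78 kJ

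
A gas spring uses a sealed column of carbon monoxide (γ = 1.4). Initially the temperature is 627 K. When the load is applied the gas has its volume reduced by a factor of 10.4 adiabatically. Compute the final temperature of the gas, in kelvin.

Adiabatic: T₁V₁^(γ−1) = T₂V₂^(γ−1) ⇒ T₂ = T₁ (V₁/V₂)^(γ−1).
T₂ = 627 × 10.4^(0.4) = 1600 K.

T₂ ≈ 1600 K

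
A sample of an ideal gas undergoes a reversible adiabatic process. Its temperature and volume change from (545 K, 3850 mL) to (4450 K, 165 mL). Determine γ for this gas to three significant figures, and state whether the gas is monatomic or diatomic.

γ ≈ 1.67; monatomic

TV^(γ−1) = const ⇒ γ − 1 = ln(T₂/T₁) / ln(V₁/V₂).
γ = 1 + ln(4450/545) / ln(3850/165) = 1.667.
γ ≈ 1.67 is close to 5/3, so the gas is monatomic.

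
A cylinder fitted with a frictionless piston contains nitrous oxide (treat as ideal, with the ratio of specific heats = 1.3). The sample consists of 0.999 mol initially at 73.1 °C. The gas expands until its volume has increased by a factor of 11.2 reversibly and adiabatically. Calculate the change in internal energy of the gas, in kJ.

ΔU ≈ -4.94 kJ

For a reversible adiabat TV^(γ−1) is constant, so T₂ = T₁ (V₁/V₂)^(γ−1).
T₁ = 73.1 °C = 346.2 K.
T₂ = 346.2 × (1/11.2)^(0.3) = 167.7 K.
Q = 0, so ΔU = W_on_gas = nCᵥΔT with Cᵥ = R/(γ−1) = 27.71 J/(mol·K).
ΔU = 0.999 × 27.71 × (167.7 − 346.2) = -4942 J.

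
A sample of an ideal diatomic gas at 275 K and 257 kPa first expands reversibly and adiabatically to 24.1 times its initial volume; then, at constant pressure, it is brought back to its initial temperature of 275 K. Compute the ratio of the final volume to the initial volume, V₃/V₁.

V₃/V₁ ≈ 86.1

For a diatomic ideal gas γ = 7/5.
Adiabatic step: V₂/V₁ = 24.1; T₂ = T₁·(1/24.1)^(2/5) = 77.01 K.
Isobaric step: V₃/V₂ = T₃/T₂ = 275/77.01.
V₃/V₁ = (V₂/V₁)(V₃/V₂) = 24.1 × (275/77.01) = 86.06.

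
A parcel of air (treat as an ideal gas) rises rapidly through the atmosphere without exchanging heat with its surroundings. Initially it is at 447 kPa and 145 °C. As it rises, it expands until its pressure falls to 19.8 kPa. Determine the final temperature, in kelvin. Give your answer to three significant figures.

T₂ ≈ 172 K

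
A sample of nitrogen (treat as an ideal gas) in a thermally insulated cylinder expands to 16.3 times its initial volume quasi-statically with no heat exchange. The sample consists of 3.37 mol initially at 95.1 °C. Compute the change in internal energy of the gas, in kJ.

ΔU ≈ -17.3 kJ

Adiabatic: T₁V₁^(γ−1) = T₂V₂^(γ−1) ⇒ T₂ = T₁ (V₁/V₂)^(γ−1).
γ = 7/5 for a diatomic ideal gas, so γ−1 = 2/5.
T₁ = 95.1 °C = 368.2 K.
T₂ = 368.2 × (1/16.3)^(2/5) = 120.6 K.
Q = 0, so ΔU = W_on_gas = nCᵥΔT with Cᵥ = R/(γ−1) = 20.79 J/(mol·K).
ΔU = 3.37 × 20.79 × (120.6 − 368.2) = -17350 J.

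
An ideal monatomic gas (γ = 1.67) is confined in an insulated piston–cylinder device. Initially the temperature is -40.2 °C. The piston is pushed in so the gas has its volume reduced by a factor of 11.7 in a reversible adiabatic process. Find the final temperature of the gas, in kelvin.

T₂ ≈ 1210 K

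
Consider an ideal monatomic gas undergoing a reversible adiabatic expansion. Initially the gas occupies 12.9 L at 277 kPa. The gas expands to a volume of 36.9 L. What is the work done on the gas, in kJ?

γ = 5/3 for a monatomic ideal gas.
P₂ = P₁(V₁/V₂)^γ = 277×(12.9/36.9)^(5/3) = 48.06 kPa.
For a reversible adiabat, W_by_gas = (P₁V₁ − P₂V₂)/(γ−1).
W_by = (277000×0.0129 − 48060×0.0369) / (2/3) = 2700 J.
W_on_gas = −W_by = -2700 J.

W ≈ -2.70 kJ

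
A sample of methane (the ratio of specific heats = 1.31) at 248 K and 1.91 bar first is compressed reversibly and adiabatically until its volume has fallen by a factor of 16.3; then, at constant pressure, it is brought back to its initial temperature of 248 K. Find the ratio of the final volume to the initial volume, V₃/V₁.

V₃/V₁ ≈ 0.0258

Adiabatic step: V₂/V₁ = 0.06135; T₂ = T₁·16.3^(0.31) = 589.2 K.
Isobaric step: V₃/V₂ = T₃/T₂ = 248/589.2.
V₃/V₁ = (V₂/V₁)(V₃/V₂) = 0.06135 × (248/589.2) = 0.02582.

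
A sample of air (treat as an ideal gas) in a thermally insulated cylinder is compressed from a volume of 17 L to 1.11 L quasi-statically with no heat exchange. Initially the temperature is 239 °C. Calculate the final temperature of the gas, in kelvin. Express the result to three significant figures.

T₂ ≈ 1530 K

For a reversible adiabat TV^(γ−1) is constant, so T₂ = T₁ (V₁/V₂)^(γ−1).
For a diatomic ideal gas γ = 7/5, so γ−1 = 2/5.
T₁ = 239 °C = 512.1 K.
T₂ = 512.1 × (17/1.11)^(2/5) = 1526 K.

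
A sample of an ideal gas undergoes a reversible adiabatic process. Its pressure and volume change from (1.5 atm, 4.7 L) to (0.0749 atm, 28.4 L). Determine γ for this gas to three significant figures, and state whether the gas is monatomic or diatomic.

PV^γ = const ⇒ γ = ln(P₂/P₁) / ln(V₁/V₂).
γ = ln(0.0749/1.5) / ln(4.7/28.4) = 1.666.
γ ≈ 1.67 is close to 5/3, so the gas is monatomic.

γ ≈ 1.67; monatomic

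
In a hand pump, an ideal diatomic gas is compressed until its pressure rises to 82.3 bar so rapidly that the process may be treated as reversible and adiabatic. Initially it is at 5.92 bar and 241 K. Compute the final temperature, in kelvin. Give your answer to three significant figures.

Adiabatic: T₂/T₁ = (P₂/P₁)^((γ−1)/γ).
For a diatomic ideal gas γ = 7/5, so (γ−1)/γ = 2/7.
T₂ = 241 × (82.3/5.92)^(2/7) = 511.2 K.

T₂ ≈ 511 K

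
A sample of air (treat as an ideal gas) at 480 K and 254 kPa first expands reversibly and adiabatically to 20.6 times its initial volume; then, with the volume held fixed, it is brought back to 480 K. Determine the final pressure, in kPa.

For a diatomic ideal gas γ = 7/5.
Adiabatic step (PV^γ = const): P₂ = 254×(1/20.6)^(7/5) = 3.676 kPa; T₂ = 480×(1/20.6)^(2/5) = 143.1 K.
Isochoric: P₃ = P₂(T₃/T₂) = 3.676 × (480/143.1) = 12.33 kPa.

P₃ ≈ 12.3 kPa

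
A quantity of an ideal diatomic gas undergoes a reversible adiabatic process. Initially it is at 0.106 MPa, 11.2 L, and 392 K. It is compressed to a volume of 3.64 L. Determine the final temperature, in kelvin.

Adiabatic: T₁V₁^(γ−1) = T₂V₂^(γ−1) ⇒ T₂ = T₁ (V₁/V₂)^(γ−1).
γ = 7/5 for a diatomic ideal gas.
T₂ = 392 × (11.2/3.64)^(2/5) = 614.5 K.

T₂ ≈ 615 K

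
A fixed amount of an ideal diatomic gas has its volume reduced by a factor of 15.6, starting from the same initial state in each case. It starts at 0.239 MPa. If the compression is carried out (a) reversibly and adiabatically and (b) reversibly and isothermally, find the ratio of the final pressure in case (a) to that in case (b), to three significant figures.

For a diatomic ideal gas γ = 7/5.
Isothermal: P_b = P₁(V₁/V₂) = 0.239×15.6.
Adiabatic: P_a = P₁(V₁/V₂)^γ = 0.239×15.6^(7/5).
P_a/P_b = (V₁/V₂)^(γ−1) = 15.6^(2/5) = 3.001.

P_adiabatic / P_isothermal ≈ 3.00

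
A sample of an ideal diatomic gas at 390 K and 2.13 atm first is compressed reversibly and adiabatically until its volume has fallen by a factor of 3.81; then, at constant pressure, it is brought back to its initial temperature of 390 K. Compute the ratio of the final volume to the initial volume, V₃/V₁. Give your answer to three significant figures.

For a diatomic ideal gas γ = 7/5.
Adiabatic step: V₂/V₁ = 0.2625; T₂ = T₁·3.81^(2/5) = 665.9 K.
Isobaric step: V₃/V₂ = T₃/T₂ = 390/665.9.
V₃/V₁ = (V₂/V₁)(V₃/V₂) = 0.2625 × (390/665.9) = 0.1537.

V₃/V₁ ≈ 0.154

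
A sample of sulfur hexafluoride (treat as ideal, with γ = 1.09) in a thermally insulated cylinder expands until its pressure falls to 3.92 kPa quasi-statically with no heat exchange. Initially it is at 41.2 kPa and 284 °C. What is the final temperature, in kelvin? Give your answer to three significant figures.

Along an adiabat T P^((1−γ)/γ) is constant, so T₂ = T₁ (P₂/P₁)^((γ−1)/γ).
T₁ = 284 °C = 557.1 K.
T₂ = 557.1 × (3.92/41.2)^(0.0826) = 458.8 K.

T₂ ≈ 459 K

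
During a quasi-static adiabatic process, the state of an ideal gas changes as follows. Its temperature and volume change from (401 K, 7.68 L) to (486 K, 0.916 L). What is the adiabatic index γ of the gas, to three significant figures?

γ ≈ 1.09

TV^(γ−1) = const ⇒ γ − 1 = ln(T₂/T₁) / ln(V₁/V₂).
γ = 1 + ln(486/401) / ln(7.68/0.916) = 1.09.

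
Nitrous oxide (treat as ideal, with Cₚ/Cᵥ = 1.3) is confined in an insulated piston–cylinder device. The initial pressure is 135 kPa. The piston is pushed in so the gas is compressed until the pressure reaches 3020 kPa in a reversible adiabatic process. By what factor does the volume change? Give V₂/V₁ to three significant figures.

From PV^γ = const, V₂/V₁ = (P₁/P₂)^(1/γ).
V₂/V₁ = (135/3020)^(0.769) = 0.09158.

V₂/V₁ ≈ 0.0916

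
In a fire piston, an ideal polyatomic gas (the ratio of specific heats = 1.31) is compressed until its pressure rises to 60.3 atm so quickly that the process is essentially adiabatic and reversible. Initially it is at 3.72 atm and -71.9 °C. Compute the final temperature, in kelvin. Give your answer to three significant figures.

T₂ ≈ 389 K

Along an adiabat T P^((1−γ)/γ) is constant, so T₂ = T₁ (P₂/P₁)^((γ−1)/γ).
T₁ = -71.9 °C = 201.2 K.
T₂ = 201.2 × (60.3/3.72)^(0.237) = 389.1 K.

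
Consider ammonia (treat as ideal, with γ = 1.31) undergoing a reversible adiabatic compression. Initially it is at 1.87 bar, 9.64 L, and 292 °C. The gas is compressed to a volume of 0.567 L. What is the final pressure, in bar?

Since PV^γ is constant along a reversible adiabat, P₂ = P₁ (V₁/V₂)^γ.
P₂ = 1.87 × (9.64/0.567)^(1.31) = 76.52 bar.

P₂ ≈ 76.5 bar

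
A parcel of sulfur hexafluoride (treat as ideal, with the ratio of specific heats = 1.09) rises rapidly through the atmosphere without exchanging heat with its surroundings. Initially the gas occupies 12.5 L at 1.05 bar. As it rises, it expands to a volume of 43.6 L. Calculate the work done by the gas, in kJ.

P₂ = P₁(V₁/V₂)^γ = 1.05×(12.5/43.6)^(1.09) = 0.269 bar.
For a reversible adiabat, W_by_gas = (P₁V₁ − P₂V₂)/(γ−1).
W_by = (105000×0.0125 − 26900×0.0436) / (0.09) = 1551 J.

W ≈ 1.55 kJ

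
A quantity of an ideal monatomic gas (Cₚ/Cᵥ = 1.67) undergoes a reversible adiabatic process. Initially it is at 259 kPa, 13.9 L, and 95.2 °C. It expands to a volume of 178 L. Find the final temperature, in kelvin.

For a reversible adiabat TV^(γ−1) is constant, so T₂ = T₁ (V₁/V₂)^(γ−1).
T₁ = 95.2 °C = 368.3 K.
T₂ = 368.3 × (13.9/178)^(0.67) = 66.73 K.

T₂ ≈ 66.7 K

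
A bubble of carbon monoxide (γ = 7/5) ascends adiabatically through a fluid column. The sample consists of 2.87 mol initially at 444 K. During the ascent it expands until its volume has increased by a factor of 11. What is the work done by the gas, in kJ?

W ≈ 16.3 kJ

For a reversible adiabat TV^(γ−1) is constant, so T₂ = T₁ (V₁/V₂)^(γ−1).
T₂ = 444 × (1/11)^(2/5) = 170.1 K.
Q = 0, so ΔU = W_on_gas = nCᵥΔT with Cᵥ = R/(γ−1) = 20.79 J/(mol·K).
ΔU = 2.87 × 20.79 × (170.1 − 444) = -16340 J.
Work done by the gas = −ΔU = 16340 J.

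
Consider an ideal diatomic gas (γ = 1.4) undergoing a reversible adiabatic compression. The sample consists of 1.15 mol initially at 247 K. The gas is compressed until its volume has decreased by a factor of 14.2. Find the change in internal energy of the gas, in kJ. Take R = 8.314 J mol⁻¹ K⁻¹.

For a reversible adiabat TV^(γ−1) is constant, so T₂ = T₁ (V₁/V₂)^(γ−1).
T₂ = 247 × 14.2^(0.4) = 713.9 K.
Q = 0, so ΔU = W_on_gas = nCᵥΔT with Cᵥ = R/(γ−1) = 20.79 J/(mol·K).
ΔU = 1.15 × 20.79 × (713.9 − 247) = 11160 J.

ΔU ≈ 11.2 kJ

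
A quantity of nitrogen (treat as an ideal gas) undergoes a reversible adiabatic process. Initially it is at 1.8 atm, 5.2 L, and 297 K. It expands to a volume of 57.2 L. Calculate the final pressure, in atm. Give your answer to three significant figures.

Adiabatic: P₁V₁^γ = P₂V₂^γ ⇒ P₂ = P₁ (V₁/V₂)^γ.
γ = 7/5 for a diatomic ideal gas.
P₂ = 1.8 × (5.2/57.2)^(7/5) = 0.06271 atm.

P₂ ≈ 0.0627 atm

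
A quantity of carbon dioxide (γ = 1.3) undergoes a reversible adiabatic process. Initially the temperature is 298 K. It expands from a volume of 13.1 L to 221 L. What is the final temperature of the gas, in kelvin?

For a reversible adiabat TV^(γ−1) is constant, so T₂ = T₁ (V₁/V₂)^(γ−1).
T₂ = 298 × (13.1/221)^(0.3) = 127.7 K.

T₂ ≈ 128 K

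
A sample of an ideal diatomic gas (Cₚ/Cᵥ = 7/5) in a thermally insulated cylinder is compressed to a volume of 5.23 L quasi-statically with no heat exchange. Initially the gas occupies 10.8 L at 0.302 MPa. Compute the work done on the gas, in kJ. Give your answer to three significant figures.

W ≈ 2.74 kJ

P₂ = P₁(V₁/V₂)^γ = 0.302×(10.8/5.23)^(7/5) = 0.8335 MPa.
For a reversible adiabat, W_by_gas = (P₁V₁ − P₂V₂)/(γ−1).
W_by = (302000×0.0108 − 833500×0.00523) / (2/5) = -2744 J.
W_on_gas = −W_by = 2744 J.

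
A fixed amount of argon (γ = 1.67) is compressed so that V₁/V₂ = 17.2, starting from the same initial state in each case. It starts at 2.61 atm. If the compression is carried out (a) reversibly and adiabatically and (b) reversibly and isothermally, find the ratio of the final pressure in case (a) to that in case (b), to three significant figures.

P_adiabatic / P_isothermal ≈ 6.73

Isothermal: P_b = P₁(V₁/V₂) = 2.61×17.2.
Adiabatic: P_a = P₁(V₁/V₂)^γ = 2.61×17.2^(1.67).
P_a/P_b = (V₁/V₂)^(γ−1) = 17.2^(0.67) = 6.727.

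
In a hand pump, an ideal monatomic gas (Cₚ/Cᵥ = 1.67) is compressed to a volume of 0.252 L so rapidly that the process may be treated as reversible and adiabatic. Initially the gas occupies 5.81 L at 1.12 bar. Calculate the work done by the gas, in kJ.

P₂ = P₁(V₁/V₂)^γ = 1.12×(5.81/0.252)^(1.67) = 211.4 bar.
For a reversible adiabat, W_by_gas = (P₁V₁ − P₂V₂)/(γ−1).
W_by = (112000×0.00581 − 2.114×10^7×0.000252) / (0.67) = -6979 J.

W ≈ -6.98 kJ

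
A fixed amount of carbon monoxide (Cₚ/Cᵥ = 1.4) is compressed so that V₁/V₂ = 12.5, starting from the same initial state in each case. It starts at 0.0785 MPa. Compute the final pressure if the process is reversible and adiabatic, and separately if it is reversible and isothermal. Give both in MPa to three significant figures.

adiabatic: 2.69 MPa; isothermal: 0.981 MPa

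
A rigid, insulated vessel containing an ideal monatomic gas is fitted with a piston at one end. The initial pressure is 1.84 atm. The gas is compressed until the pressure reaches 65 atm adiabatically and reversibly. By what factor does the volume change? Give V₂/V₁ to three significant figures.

From PV^γ = const, V₂/V₁ = (P₁/P₂)^(1/γ).
For a monatomic ideal gas γ = 5/3.
V₂/V₁ = (1.84/65)^(3/5) = 0.1178.

V₂/V₁ ≈ 0.118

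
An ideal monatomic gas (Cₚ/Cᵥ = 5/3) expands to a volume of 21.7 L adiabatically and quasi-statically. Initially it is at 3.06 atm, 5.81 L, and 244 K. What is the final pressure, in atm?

P₂ ≈ 0.340 atm

Adiabatic: P₁V₁^γ = P₂V₂^γ ⇒ P₂ = P₁ (V₁/V₂)^γ.
P₂ = 3.06 × (5.81/21.7)^(5/3) = 0.3403 atm.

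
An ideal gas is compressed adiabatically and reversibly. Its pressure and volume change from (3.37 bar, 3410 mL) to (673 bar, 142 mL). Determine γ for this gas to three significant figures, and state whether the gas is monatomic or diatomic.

γ ≈ 1.67; monatomic

PV^γ = const ⇒ γ = ln(P₂/P₁) / ln(V₁/V₂).
γ = ln(673/3.37) / ln(3410/142) = 1.666.
γ ≈ 1.67 is close to 5/3, so the gas is monatomic.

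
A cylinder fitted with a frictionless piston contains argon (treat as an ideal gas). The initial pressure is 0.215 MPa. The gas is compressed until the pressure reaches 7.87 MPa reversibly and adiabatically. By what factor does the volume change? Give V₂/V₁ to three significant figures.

From PV^γ = const, V₂/V₁ = (P₁/P₂)^(1/γ).
For a monatomic ideal gas γ = 5/3.
V₂/V₁ = (0.215/7.87)^(3/5) = 0.1153.

V₂/V₁ ≈ 0.115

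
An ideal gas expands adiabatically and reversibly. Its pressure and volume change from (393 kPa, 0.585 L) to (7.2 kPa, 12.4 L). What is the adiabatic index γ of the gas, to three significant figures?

γ ≈ 1.31

PV^γ = const ⇒ γ = ln(P₂/P₁) / ln(V₁/V₂).
γ = ln(7.2/393) / ln(0.585/12.4) = 1.31.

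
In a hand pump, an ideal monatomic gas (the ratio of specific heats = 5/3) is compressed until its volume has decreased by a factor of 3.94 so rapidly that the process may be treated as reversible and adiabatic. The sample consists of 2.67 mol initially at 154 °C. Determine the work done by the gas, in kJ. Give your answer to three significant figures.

Adiabatic: T₁V₁^(γ−1) = T₂V₂^(γ−1) ⇒ T₂ = T₁ (V₁/V₂)^(γ−1).
T₁ = 154 °C = 427.1 K.
T₂ = 427.1 × 3.94^(2/3) = 1066 K.
Q = 0, so ΔU = W_on_gas = nCᵥΔT with Cᵥ = R/(γ−1) = 12.47 J/(mol·K).
ΔU = 2.67 × 12.47 × (1066 − 427.1) = 21260 J.
Work done by the gas = −ΔU = -21260 J.

W ≈ -21.3 kJ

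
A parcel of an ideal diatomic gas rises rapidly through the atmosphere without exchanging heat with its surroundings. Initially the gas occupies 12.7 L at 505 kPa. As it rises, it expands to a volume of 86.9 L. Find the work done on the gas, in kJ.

W ≈ -8.60 kJ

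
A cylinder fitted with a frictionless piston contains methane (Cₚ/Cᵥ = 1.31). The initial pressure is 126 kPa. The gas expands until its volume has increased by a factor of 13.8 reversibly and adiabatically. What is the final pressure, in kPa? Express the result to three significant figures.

Since PV^γ is constant along a reversible adiabat, P₂ = P₁ (V₁/V₂)^γ.
P₂ = 126 × (1/13.8)^(1.31) = 4.047 kPa.

P₂ ≈ 4.05 kPa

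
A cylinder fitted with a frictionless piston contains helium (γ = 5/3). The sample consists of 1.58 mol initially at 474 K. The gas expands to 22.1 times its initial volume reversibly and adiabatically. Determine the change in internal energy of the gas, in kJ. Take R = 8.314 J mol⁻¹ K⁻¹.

ΔU ≈ -8.15 kJ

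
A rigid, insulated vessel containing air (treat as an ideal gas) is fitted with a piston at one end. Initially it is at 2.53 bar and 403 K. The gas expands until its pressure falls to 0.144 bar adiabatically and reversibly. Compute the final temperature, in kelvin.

Adiabatic: T₂/T₁ = (P₂/P₁)^((γ−1)/γ).
For a diatomic ideal gas γ = 7/5, so (γ−1)/γ = 2/7.
T₂ = 403 × (0.144/2.53)^(2/7) = 177.7 K.

T₂ ≈ 178 K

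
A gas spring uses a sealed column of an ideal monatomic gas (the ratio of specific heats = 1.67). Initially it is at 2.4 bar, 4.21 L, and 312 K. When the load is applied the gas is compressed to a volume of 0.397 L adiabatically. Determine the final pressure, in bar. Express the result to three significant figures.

Adiabatic: P₁V₁^γ = P₂V₂^γ ⇒ P₂ = P₁ (V₁/V₂)^γ.
P₂ = 2.4 × (4.21/0.397)^(1.67) = 123.8 bar.

P₂ ≈ 124 bar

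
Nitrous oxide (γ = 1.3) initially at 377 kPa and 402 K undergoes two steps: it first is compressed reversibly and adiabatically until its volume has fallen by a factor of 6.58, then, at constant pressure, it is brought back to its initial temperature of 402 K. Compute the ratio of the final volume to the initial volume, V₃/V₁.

V₃/V₁ ≈ 0.0864

Adiabatic step: V₂/V₁ = 0.152; T₂ = T₁·6.58^(0.3) = 707.4 K.
Isobaric step: V₃/V₂ = T₃/T₂ = 402/707.4.
V₃/V₁ = (V₂/V₁)(V₃/V₂) = 0.152 × (402/707.4) = 0.08636.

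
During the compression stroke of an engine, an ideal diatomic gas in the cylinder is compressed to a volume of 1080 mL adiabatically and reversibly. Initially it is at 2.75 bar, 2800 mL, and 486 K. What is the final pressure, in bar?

Since PV^γ is constant along a reversible adiabat, P₂ = P₁ (V₁/V₂)^γ.
γ = 7/5 for a diatomic ideal gas.
P₂ = 2.75 × (2800/1080)^(7/5) = 10.44 bar.

P₂ ≈ 10.4 bar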